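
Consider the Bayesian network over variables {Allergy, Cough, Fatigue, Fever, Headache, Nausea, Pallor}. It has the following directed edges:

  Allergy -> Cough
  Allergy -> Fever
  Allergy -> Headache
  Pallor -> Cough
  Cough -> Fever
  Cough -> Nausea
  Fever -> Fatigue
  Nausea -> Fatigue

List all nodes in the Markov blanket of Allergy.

{Cough, Fever, Headache, Pallor}

The Markov blanket of a node is its parents, its children, and the other parents of its children.
Allergy's children: Cough, Fever, Headache.
Allergy has no parents.
Co-parents of Allergy (other parents of its children):
  Cough: Pallor
  Fever: Cough
  Headache: —
Union: {} ∪ {Cough, Fever, Headache} ∪ {Cough, Pallor} = {Cough, Fever, Headache, Pallor}.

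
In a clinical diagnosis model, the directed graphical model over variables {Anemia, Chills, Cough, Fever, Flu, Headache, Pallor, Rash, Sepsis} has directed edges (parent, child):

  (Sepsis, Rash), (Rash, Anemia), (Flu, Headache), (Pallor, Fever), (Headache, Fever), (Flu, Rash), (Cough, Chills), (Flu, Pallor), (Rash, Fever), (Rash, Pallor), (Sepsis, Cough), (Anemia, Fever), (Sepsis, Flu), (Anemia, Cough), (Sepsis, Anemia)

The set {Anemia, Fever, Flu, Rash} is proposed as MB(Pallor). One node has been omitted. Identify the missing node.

Headache

The Markov blanket of a node is its parents, its children, and the other parents of its children.
Pallor has parents Flu, Rash.
Pallor's children: Fever.
For each child, the remaining parents (spouses of Pallor):
  Fever's other parents are Anemia, Headache, Rash.
MB(Pallor) = {Anemia, Fever, Flu, Headache, Rash}.
Comparing with the claimed set, Headache is missing.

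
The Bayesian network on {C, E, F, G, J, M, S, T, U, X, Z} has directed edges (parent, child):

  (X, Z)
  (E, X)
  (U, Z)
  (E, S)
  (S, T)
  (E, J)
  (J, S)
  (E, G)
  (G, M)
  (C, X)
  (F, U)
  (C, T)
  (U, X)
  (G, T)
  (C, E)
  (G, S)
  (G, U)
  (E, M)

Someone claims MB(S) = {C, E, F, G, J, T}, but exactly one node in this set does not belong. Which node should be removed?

S's children: T.
Parents of S: E, G, J.
Parents of each child, excluding S:
  T: C, G
MB(S) = {C, E, G, J, T}.
F is neither a parent, child, nor co-parent of S, so it does not belong.

F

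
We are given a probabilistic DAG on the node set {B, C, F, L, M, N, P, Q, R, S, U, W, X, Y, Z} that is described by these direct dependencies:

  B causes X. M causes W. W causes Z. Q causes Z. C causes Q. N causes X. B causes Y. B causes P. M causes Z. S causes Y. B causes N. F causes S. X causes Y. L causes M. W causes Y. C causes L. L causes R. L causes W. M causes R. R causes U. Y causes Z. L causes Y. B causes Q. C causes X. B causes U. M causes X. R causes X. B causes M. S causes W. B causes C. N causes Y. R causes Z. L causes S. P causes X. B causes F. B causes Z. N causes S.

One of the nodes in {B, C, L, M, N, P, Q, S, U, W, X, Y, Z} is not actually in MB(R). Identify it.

Recall MB(v) = parents ∪ children ∪ spouses, where spouses are the other parents of v's children.
R has parents L, M.
Ch(R) = {U, X, Z}.
Co-parents of R (other parents of its children):
  U also has parent B.
  X's other parents are B, C, M, N, P.
  Z's other parents are B, M, Q, W, Y.
MB(R) = {B, C, L, M, N, P, Q, U, W, X, Y, Z}.
S is neither a parent, child, nor co-parent of R, so it does not belong.

S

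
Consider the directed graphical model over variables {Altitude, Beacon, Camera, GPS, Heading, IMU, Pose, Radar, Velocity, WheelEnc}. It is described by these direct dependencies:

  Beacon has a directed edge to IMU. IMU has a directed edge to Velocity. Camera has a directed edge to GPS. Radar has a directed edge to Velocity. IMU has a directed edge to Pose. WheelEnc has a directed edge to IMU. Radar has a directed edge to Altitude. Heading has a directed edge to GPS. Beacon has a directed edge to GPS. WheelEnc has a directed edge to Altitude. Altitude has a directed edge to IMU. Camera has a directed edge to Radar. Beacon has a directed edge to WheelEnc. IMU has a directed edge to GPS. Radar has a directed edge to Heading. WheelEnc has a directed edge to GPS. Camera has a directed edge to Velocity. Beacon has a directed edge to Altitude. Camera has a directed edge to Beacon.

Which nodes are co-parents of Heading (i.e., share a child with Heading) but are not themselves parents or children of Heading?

Children of Heading: GPS.
  parents(GPS) \ {Heading} = {Beacon, Camera, IMU, WheelEnc}.
Excluding nodes already adjacent to Heading (GPS, Radar), the co-parent-only contribution is {Beacon, Camera, IMU, WheelEnc}.

{Beacon, Camera, IMU, WheelEnc}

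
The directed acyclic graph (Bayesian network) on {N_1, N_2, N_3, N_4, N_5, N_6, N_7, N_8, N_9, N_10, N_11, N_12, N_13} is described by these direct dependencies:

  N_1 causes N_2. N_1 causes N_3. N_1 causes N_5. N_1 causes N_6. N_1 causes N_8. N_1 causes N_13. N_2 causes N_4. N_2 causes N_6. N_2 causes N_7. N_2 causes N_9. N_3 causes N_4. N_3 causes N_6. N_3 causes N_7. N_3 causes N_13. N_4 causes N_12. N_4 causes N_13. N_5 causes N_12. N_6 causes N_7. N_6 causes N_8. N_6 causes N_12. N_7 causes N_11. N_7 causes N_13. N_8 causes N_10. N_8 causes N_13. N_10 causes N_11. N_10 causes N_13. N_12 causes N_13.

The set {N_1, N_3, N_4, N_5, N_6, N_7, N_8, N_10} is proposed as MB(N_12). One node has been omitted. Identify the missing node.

Recall MB(v) = parents ∪ children ∪ spouses, where spouses are the other parents of v's children.
Children of N_12: N_13.
N_12's parents: N_4, N_5, N_6.
For each child, the remaining parents (spouses of N_12):
  N_13's other parents are N_1, N_3, N_4, N_7, N_8, N_10.
MB(N_12) = {N_1, N_3, N_4, N_5, N_6, N_7, N_8, N_10, N_13}.
Comparing with the claimed set, N_13 is missing.

N_13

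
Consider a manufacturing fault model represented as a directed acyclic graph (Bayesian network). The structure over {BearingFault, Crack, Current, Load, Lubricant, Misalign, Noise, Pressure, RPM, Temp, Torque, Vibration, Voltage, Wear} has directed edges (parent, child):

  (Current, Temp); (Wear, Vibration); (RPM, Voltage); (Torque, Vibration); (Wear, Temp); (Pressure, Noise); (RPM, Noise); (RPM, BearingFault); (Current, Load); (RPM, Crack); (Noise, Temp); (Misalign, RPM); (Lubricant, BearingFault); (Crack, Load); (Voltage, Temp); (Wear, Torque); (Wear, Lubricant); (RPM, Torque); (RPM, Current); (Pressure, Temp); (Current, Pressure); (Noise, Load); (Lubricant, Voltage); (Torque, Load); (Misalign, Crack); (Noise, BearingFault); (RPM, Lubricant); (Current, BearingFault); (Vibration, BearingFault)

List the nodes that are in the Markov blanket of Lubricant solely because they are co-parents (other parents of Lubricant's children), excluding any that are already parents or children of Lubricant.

{Current, Noise, Vibration}

Children of Lubricant: BearingFault, Voltage.
  Voltage's other parent is RPM.
  BearingFault also has parents Current, Noise, RPM, Vibration.
Excluding nodes already adjacent to Lubricant (BearingFault, RPM, Voltage, Wear), the co-parent-only contribution is {Current, Noise, Vibration}.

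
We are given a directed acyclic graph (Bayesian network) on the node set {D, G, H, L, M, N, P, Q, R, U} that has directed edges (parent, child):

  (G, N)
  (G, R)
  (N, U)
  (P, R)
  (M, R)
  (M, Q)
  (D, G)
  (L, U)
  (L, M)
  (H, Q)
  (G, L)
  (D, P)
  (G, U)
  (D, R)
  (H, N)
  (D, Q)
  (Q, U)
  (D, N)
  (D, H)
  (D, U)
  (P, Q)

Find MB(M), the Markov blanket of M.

{D, G, H, L, P, Q, R}

Children of M: Q, R.
Pa(M) = {L}.
Other parents of M's children:
  Q's other parents are D, H, P.
  R also has parents D, G, P.
Taking the union gives {D, G, H, L, P, Q, R}.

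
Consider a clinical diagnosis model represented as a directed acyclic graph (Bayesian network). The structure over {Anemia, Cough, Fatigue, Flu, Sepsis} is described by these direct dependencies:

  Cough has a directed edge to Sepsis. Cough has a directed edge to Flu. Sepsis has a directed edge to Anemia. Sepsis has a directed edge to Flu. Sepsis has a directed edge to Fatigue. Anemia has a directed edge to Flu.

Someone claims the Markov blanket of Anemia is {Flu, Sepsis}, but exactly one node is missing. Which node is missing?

Cough

Parents of Anemia: Sepsis.
Children of Anemia: Flu.
Other parents of Anemia's children:
  Flu also has parents Cough, Sepsis.
MB(Anemia) = {Cough, Flu, Sepsis}.
Comparing with the claimed set, Cough is missing.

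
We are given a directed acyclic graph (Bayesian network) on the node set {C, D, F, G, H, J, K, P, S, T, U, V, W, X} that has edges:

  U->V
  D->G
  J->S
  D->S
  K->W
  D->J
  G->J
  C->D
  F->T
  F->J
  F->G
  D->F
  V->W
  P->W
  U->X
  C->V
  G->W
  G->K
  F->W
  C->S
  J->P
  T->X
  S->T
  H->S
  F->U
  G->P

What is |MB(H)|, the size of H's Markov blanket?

4

Pa(H) = {}.
Ch(H) = {S}.
For each child, the remaining parents (spouses of H):
  S: C, D, J
MB(H) = {C, D, J, S}, which has 4 nodes.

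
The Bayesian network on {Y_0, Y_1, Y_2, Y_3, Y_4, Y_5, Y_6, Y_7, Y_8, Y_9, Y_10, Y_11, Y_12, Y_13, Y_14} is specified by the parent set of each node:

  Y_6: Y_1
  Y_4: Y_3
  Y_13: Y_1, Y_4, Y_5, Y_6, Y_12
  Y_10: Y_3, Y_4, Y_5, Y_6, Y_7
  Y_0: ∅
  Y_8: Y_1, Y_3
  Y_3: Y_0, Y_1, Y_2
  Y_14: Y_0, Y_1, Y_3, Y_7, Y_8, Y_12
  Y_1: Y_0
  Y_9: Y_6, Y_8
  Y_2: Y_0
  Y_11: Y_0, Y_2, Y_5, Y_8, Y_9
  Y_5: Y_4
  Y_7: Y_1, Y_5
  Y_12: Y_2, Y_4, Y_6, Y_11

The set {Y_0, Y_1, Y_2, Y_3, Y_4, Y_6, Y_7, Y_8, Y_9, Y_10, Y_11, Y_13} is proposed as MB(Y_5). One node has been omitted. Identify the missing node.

Y_5's parents: Y_4.
Y_5's children: Y_7, Y_10, Y_11, Y_13.
For each child, the remaining parents (spouses of Y_5):
  Y_7 also has parent Y_1.
  parents(Y_10) \ {Y_5} = {Y_3, Y_4, Y_6, Y_7}.
  Y_11 also has parents Y_0, Y_2, Y_8, Y_9.
  Y_13 also has parents Y_1, Y_4, Y_6, Y_12.
MB(Y_5) = {Y_0, Y_1, Y_2, Y_3, Y_4, Y_6, Y_7, Y_8, Y_9, Y_10, Y_11, Y_12, Y_13}.
Comparing with the claimed set, Y_12 is missing.

Y_12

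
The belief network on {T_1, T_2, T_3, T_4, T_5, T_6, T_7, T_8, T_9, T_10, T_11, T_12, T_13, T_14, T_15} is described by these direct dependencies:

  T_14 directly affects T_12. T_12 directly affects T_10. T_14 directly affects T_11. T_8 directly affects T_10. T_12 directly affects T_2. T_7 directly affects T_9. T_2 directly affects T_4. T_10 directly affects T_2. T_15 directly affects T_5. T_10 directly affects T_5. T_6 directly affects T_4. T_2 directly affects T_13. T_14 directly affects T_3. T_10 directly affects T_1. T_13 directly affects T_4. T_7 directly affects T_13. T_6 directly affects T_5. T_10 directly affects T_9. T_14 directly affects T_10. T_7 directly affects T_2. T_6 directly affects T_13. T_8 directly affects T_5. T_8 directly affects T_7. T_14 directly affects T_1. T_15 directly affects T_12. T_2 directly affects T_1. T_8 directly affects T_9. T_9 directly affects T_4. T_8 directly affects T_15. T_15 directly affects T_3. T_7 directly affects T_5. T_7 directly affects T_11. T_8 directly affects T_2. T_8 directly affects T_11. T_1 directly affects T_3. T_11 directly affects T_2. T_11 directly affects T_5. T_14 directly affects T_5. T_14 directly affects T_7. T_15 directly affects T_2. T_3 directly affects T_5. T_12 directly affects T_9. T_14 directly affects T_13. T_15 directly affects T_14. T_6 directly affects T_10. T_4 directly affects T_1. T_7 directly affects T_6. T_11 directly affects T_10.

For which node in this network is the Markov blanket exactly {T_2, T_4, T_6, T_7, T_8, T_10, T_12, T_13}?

The target node must have every member of {T_2, T_4, T_6, T_7, T_8, T_10, T_12, T_13} as a parent, child, or co-parent, and no others.
Parents of T_9: T_7, T_8, T_10, T_12; children: T_4; co-parents: T_2, T_6, T_13.
These exactly cover the given set, so the node is T_9.

T_9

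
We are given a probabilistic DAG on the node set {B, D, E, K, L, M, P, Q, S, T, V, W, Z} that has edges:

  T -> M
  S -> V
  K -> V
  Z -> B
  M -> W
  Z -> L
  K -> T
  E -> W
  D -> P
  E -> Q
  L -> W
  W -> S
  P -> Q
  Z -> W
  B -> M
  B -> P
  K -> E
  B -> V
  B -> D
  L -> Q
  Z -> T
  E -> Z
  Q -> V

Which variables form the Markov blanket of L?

{E, M, P, Q, W, Z}

Parents of L: Z.
Ch(L) = {Q, W}.
Co-parents of L (other parents of its children):
  W's other parents are E, M, Z.
  parents(Q) \ {L} = {E, P}.
MB(L) = {E, M, P, Q, W, Z}.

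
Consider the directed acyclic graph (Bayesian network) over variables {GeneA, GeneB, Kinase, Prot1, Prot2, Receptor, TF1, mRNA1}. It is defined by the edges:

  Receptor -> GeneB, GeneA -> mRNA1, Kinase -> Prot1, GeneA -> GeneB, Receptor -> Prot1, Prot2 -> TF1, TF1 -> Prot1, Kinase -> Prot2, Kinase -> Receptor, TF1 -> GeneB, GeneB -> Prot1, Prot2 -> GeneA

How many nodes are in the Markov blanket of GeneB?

5

Recall MB(v) = parents ∪ children ∪ spouses, where spouses are the other parents of v's children.
GeneB has parents GeneA, Receptor, TF1.
Ch(GeneB) = {Prot1}.
Parents of each child, excluding GeneB:
  parents(Prot1) \ {GeneB} = {Kinase, Receptor, TF1}.
MB(GeneB) = {GeneA, Kinase, Prot1, Receptor, TF1}, which has 5 nodes.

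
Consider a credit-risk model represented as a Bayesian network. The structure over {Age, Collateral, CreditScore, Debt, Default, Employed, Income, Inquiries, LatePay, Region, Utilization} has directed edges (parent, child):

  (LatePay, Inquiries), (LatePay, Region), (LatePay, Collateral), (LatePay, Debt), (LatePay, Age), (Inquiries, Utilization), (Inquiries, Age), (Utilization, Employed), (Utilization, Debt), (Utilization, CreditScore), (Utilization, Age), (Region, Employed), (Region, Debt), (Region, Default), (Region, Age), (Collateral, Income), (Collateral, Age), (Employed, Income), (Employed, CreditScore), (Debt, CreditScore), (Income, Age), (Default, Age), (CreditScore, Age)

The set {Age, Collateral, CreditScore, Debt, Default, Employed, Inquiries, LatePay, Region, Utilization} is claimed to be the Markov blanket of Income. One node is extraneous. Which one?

Debt

A node's Markov blanket = Pa ∪ Ch ∪ (parents of Ch other than the node itself).
Pa(Income) = {Collateral, Employed}.
Children of Income: Age.
Parents of each child, excluding Income:
  Age: Collateral, CreditScore, Default, Inquiries, LatePay, Region, Utilization
MB(Income) = {Age, Collateral, CreditScore, Default, Employed, Inquiries, LatePay, Region, Utilization}.
Debt is neither a parent, child, nor co-parent of Income, so it does not belong.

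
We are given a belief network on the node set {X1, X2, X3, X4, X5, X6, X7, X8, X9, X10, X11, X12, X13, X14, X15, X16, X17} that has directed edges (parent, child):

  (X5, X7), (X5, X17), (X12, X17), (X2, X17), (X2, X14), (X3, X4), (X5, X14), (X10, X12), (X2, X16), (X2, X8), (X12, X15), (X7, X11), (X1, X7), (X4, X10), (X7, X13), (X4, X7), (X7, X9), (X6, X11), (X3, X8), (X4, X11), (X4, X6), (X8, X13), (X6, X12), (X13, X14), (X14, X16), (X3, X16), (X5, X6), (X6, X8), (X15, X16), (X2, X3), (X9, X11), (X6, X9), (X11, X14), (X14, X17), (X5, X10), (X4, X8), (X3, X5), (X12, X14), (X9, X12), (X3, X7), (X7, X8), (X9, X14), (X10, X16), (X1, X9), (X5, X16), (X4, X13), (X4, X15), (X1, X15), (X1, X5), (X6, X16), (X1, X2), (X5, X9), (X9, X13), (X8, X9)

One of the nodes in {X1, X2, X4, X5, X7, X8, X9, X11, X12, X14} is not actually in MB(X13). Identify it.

X1

Ch(X13) = {X14}.
Parents of X13: X4, X7, X8, X9.
For each child, the remaining parents (spouses of X13):
  X14: X2, X5, X9, X11, X12
MB(X13) = {X2, X4, X5, X7, X8, X9, X11, X12, X14}.
X1 is neither a parent, child, nor co-parent of X13, so it does not belong.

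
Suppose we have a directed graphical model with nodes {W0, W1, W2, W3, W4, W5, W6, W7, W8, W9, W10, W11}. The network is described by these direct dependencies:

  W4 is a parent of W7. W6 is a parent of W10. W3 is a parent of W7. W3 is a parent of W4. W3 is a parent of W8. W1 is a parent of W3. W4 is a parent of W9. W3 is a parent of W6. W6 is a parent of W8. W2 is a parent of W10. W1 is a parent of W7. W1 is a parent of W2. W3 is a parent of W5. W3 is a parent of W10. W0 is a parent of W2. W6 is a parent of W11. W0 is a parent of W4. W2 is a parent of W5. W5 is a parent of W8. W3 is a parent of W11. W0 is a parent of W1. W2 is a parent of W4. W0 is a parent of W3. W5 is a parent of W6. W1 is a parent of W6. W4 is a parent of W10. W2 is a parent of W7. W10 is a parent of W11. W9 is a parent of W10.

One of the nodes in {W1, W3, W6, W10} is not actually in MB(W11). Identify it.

W11 has parents W3, W6, W10.
W11 has no children.
W11 has no children, so there are no co-parents.
MB(W11) = {W3, W6, W10}.
W1 is neither a parent, child, nor co-parent of W11, so it does not belong.

W1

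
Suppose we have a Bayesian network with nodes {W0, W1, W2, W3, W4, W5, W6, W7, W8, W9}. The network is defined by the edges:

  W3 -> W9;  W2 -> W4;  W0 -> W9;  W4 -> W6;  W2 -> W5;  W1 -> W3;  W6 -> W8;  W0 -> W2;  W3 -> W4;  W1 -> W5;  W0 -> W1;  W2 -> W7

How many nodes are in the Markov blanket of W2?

By definition, MB(W2) is built from W2's parents, W2's children, and the co-parents of W2.
W2 has parent W0.
Children of W2: W4, W5, W7.
For each child, the remaining parents (spouses of W2):
  W4 also has parent W3.
  parents(W5) \ {W2} = {W1}.
  W7 has no other parent.
MB(W2) = {W0, W1, W3, W4, W5, W7}, which has 6 nodes.

6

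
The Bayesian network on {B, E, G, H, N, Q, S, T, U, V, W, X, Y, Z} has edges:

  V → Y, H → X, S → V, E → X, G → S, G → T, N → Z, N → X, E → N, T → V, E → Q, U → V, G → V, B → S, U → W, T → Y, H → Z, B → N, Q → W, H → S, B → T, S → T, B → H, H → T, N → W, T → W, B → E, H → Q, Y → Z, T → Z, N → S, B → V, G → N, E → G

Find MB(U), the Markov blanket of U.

Parents of U: none.
Children of U: V, W.
Parents of each child, excluding U:
  V: B, G, S, T
  W: N, Q, T
So the Markov blanket of U is {B, G, N, Q, S, T, V, W}.

{B, G, N, Q, S, T, V, W}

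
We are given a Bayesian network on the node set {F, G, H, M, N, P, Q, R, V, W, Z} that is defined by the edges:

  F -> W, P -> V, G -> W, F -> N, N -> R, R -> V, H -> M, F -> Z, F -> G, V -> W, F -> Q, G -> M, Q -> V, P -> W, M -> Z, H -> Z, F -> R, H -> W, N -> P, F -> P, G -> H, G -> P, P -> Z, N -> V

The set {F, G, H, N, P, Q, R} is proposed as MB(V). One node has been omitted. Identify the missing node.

W

A node's Markov blanket = Pa ∪ Ch ∪ (parents of Ch other than the node itself).
V's parents: N, P, Q, R.
V's children: W.
Parents of each child, excluding V:
  W also has parents F, G, H, P.
MB(V) = {F, G, H, N, P, Q, R, W}.
Comparing with the claimed set, W is missing.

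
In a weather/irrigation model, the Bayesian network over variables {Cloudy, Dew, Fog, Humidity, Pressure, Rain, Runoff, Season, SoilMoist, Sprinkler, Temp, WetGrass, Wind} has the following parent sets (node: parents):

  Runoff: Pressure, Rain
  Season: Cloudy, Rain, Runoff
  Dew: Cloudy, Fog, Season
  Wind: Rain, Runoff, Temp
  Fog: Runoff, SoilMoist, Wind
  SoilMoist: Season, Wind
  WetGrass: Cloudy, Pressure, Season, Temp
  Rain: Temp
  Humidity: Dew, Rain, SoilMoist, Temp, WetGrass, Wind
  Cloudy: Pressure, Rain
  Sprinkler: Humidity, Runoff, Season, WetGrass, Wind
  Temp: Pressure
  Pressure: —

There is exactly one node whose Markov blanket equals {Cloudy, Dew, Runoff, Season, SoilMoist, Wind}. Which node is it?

The target node must have every member of {Cloudy, Dew, Runoff, Season, SoilMoist, Wind} as a parent, child, or co-parent, and no others.
Parents of Fog: Runoff, SoilMoist, Wind; children: Dew; co-parents: Cloudy, Season.
These exactly cover the given set, so the node is Fog.

Fog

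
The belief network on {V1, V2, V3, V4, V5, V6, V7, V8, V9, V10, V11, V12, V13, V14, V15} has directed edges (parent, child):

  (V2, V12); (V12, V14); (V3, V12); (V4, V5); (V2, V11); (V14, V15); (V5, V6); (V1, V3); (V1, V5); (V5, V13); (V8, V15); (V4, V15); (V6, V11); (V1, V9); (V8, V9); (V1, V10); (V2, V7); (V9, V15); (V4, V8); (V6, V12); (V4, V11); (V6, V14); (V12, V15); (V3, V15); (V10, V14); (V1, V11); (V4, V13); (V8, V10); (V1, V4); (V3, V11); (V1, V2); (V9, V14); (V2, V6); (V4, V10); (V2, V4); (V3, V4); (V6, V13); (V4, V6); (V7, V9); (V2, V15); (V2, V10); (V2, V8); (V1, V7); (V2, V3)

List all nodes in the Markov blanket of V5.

{V1, V2, V4, V6, V13}

V5's parents: V1, V4.
V5 has children V6, V13.
Other parents of V5's children:
  V6: V2, V4
  V13: V4, V6
Taking the union gives {V1, V2, V4, V6, V13}.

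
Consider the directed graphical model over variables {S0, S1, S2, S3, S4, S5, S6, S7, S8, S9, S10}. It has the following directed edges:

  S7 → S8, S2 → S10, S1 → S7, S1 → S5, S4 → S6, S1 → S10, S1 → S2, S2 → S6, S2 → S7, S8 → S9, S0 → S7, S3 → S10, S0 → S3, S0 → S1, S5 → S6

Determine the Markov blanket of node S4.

Ch(S4) = {S6}.
S4's parents: none.
For each child, the remaining parents (spouses of S4):
  S6: S2, S5
Taking the union gives {S2, S5, S6}.

{S2, S5, S6}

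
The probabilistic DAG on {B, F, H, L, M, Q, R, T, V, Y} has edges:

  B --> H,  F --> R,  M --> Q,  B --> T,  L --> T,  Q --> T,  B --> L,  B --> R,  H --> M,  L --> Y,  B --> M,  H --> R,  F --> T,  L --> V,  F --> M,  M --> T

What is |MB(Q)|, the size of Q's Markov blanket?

5

A node's Markov blanket = Pa ∪ Ch ∪ (parents of Ch other than the node itself).
Q's children: T.
Parents of Q: M.
Other parents of Q's children:
  T also has parents B, F, L, M.
MB(Q) = {B, F, L, M, T}, which has 5 nodes.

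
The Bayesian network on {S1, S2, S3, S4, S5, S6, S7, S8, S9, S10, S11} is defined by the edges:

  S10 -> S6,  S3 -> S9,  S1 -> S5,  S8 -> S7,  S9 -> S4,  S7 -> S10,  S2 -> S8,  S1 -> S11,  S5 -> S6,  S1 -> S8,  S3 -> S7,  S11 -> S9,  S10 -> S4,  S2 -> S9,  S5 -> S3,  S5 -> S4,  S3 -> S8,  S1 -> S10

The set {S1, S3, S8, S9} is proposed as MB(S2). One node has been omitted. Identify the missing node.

S11

S2's children: S8, S9.
S2's parents: none.
For each child, the remaining parents (spouses of S2):
  parents(S8) \ {S2} = {S1, S3}.
  S9 also has parents S3, S11.
MB(S2) = {S1, S3, S8, S9, S11}.
Comparing with the claimed set, S11 is missing.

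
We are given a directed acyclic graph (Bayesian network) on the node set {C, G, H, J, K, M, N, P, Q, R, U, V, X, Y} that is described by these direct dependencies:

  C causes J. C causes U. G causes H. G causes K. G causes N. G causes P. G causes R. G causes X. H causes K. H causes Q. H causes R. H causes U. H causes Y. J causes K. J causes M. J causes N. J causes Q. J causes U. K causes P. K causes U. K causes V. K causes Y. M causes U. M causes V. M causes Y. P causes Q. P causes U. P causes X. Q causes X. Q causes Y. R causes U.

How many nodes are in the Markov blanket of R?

8

A node's Markov blanket = Pa ∪ Ch ∪ (parents of Ch other than the node itself).
R's parents: G, H.
Children of R: U.
Parents of each child, excluding R:
  U: C, H, J, K, M, P
MB(R) = {C, G, H, J, K, M, P, U}, which has 8 nodes.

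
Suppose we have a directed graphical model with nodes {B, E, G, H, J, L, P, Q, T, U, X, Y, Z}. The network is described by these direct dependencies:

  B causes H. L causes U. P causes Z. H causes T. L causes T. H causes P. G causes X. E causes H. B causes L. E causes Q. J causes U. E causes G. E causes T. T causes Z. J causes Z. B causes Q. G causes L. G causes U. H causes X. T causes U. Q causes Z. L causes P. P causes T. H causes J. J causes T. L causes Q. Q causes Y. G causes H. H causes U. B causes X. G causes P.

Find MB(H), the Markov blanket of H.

A node's Markov blanket = Pa ∪ Ch ∪ (parents of Ch other than the node itself).
Children of H: J, P, T, U, X.
H's parents: B, E, G.
Other parents of H's children:
  J has no other parent.
  P also has parents G, L.
  T's other parents are E, J, L, P.
  U's other parents are G, J, L, T.
  parents(X) \ {H} = {B, G}.
So the Markov blanket of H is {B, E, G, J, L, P, T, U, X}.

{B, E, G, J, L, P, T, U, X}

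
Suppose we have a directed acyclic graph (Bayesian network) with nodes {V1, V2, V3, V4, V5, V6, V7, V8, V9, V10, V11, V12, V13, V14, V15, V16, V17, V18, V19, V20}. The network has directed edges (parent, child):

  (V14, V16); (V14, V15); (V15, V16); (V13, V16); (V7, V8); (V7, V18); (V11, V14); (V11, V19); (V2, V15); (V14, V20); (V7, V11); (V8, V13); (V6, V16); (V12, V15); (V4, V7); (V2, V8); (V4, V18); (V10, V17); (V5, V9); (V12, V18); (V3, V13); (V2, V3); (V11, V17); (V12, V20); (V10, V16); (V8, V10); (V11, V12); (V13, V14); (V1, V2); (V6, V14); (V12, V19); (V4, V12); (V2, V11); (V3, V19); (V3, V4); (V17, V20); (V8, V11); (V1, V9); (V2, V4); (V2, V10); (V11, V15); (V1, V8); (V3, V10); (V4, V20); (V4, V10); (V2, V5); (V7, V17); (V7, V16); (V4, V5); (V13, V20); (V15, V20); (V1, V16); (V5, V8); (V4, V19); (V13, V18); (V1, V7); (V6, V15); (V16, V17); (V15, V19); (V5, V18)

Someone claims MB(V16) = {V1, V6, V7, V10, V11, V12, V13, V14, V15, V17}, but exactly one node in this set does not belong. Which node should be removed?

The Markov blanket of a node is its parents, its children, and the other parents of its children.
Parents of V16: V1, V6, V7, V10, V13, V14, V15.
Ch(V16) = {V17}.
Co-parents of V16 (other parents of its children):
  V17's other parents are V7, V10, V11.
MB(V16) = {V1, V6, V7, V10, V11, V13, V14, V15, V17}.
V12 is neither a parent, child, nor co-parent of V16, so it does not belong.

V12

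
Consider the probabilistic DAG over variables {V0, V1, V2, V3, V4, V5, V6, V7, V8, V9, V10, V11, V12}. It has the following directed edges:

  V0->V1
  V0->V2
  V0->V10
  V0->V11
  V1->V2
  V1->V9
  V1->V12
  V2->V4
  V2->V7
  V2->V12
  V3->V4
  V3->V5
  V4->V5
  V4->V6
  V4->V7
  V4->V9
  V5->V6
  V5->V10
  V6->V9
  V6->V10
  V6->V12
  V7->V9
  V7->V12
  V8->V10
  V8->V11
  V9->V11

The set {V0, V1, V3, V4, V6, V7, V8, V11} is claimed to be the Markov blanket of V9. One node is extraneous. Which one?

V3

Pa(V9) = {V1, V4, V6, V7}.
V9 has child V11.
Parents of each child, excluding V9:
  V11: V0, V8
MB(V9) = {V0, V1, V4, V6, V7, V8, V11}.
V3 is neither a parent, child, nor co-parent of V9, so it does not belong.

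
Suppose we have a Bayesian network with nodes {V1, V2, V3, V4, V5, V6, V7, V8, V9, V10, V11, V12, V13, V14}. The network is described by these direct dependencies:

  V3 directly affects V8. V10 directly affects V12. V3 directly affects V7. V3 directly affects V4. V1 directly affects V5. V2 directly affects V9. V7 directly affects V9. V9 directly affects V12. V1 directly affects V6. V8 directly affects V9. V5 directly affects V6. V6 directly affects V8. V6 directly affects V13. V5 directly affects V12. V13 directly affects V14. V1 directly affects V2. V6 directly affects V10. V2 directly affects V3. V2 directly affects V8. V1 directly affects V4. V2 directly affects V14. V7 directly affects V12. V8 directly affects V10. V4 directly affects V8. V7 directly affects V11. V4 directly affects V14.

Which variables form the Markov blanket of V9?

By definition, MB(V9) is built from V9's parents, V9's children, and the co-parents of V9.
V9's parents: V2, V7, V8.
Ch(V9) = {V12}.
For each child, the remaining parents (spouses of V9):
  V12 also has parents V5, V7, V10.
Taking the union gives {V2, V5, V7, V8, V10, V12}.

{V2, V5, V7, V8, V10, V12}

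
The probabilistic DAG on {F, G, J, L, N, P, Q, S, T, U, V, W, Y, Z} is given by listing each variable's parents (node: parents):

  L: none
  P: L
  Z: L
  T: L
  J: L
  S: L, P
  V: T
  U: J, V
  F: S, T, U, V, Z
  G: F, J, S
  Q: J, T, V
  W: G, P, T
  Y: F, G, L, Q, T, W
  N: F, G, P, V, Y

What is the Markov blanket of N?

A node's Markov blanket = Pa ∪ Ch ∪ (parents of Ch other than the node itself).
Children of N: none.
N has parents F, G, P, V, Y.
N has no children, so there are no co-parents.
Union: {F, G, P, V, Y} ∪ {} ∪ {} = {F, G, P, V, Y}.

{F, G, P, V, Y}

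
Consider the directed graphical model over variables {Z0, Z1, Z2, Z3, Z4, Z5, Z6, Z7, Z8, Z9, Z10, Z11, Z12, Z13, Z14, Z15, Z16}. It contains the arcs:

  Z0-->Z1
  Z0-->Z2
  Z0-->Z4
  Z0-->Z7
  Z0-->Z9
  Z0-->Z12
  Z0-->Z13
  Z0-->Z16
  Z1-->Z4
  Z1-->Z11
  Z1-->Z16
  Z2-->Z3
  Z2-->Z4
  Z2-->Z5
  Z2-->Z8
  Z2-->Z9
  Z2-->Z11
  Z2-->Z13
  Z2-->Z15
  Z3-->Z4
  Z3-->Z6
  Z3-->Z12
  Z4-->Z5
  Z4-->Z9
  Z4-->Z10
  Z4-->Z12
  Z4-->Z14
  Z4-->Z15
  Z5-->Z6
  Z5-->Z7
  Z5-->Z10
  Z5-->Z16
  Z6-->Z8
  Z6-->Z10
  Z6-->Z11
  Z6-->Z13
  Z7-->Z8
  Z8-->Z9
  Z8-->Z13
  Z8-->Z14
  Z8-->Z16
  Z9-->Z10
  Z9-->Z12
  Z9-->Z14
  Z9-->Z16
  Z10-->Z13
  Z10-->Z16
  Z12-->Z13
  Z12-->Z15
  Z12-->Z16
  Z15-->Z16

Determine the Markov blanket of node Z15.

The Markov blanket of a node is its parents, its children, and the other parents of its children.
Pa(Z15) = {Z2, Z4, Z12}.
Z15 has child Z16.
Co-parents of Z15 (other parents of its children):
  Z16's other parents are Z0, Z1, Z5, Z8, Z9, Z10, Z12.
So the Markov blanket of Z15 is {Z0, Z1, Z2, Z4, Z5, Z8, Z9, Z10, Z12, Z16}.

{Z0, Z1, Z2, Z4, Z5, Z8, Z9, Z10, Z12, Z16}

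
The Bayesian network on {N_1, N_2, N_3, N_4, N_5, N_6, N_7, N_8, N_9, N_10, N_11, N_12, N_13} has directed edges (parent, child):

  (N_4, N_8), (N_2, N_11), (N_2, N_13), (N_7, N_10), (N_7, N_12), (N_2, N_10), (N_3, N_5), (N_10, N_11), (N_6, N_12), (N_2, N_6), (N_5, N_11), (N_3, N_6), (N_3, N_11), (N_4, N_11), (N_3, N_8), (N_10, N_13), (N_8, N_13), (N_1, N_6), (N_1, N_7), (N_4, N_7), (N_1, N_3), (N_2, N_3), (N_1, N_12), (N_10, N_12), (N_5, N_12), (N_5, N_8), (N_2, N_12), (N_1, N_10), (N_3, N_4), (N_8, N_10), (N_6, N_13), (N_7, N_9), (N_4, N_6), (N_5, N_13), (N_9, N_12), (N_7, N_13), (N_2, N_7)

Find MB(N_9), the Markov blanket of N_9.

{N_1, N_2, N_5, N_6, N_7, N_10, N_12}

The Markov blanket of a node is its parents, its children, and the other parents of its children.
Pa(N_9) = {N_7}.
N_9 has child N_12.
Parents of each child, excluding N_9:
  N_12: N_1, N_2, N_5, N_6, N_7, N_10
MB(N_9) = {N_1, N_2, N_5, N_6, N_7, N_10, N_12}.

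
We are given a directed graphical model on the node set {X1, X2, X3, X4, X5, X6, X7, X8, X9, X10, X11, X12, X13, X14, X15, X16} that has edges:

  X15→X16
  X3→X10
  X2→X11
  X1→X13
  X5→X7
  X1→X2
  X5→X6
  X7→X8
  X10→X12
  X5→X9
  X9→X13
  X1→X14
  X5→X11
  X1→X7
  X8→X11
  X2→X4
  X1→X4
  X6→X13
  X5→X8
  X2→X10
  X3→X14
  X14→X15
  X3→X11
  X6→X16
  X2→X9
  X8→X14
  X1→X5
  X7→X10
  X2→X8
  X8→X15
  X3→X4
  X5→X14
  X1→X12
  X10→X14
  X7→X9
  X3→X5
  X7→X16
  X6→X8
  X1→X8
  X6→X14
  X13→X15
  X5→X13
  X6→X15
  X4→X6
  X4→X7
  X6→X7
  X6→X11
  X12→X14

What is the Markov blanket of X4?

A node's Markov blanket = Pa ∪ Ch ∪ (parents of Ch other than the node itself).
X4 has parents X1, X2, X3.
X4 has children X6, X7.
For each child, the remaining parents (spouses of X4):
  X6 also has parent X5.
  parents(X7) \ {X4} = {X1, X5, X6}.
So the Markov blanket of X4 is {X1, X2, X3, X5, X6, X7}.

{X1, X2, X3, X5, X6, X7}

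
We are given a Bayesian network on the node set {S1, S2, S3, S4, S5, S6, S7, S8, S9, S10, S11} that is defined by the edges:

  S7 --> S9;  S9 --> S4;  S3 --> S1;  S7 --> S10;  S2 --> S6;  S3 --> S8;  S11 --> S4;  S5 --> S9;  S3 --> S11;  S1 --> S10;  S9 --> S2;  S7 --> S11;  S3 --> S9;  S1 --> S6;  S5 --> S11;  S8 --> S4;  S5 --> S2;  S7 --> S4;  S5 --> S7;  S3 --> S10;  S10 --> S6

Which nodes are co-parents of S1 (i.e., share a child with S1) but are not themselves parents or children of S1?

Children of S1: S6, S10.
  parents(S10) \ {S1} = {S3, S7}.
  S6 also has parents S2, S10.
Excluding nodes already adjacent to S1 (S3, S6, S10), the co-parent-only contribution is {S2, S7}.

{S2, S7}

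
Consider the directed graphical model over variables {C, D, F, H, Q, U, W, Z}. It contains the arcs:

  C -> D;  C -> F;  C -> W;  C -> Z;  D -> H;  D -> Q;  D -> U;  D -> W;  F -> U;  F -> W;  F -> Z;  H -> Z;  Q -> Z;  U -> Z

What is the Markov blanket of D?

D has parent C.
D has children H, Q, U, W.
For each child, the remaining parents (spouses of D):
  H: no additional parents.
  Q: no additional parents.
  U's other parent is F.
  W also has parents C, F.
Union: {C} ∪ {H, Q, U, W} ∪ {C, F} = {C, F, H, Q, U, W}.

{C, F, H, Q, U, W}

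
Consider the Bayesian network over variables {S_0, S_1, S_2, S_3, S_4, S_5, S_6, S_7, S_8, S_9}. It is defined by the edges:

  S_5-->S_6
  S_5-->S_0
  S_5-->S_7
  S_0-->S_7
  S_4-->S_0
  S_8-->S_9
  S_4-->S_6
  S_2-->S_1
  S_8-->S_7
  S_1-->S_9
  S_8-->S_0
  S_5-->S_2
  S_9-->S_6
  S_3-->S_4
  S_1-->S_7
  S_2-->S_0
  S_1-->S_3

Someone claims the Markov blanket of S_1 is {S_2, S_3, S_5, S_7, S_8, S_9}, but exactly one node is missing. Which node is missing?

S_0

Parents of S_1: S_2.
S_1 has children S_3, S_7, S_9.
Parents of each child, excluding S_1:
  parents(S_9) \ {S_1} = {S_8}.
  S_3 has no other parent.
  S_7's other parents are S_0, S_5, S_8.
MB(S_1) = {S_0, S_2, S_3, S_5, S_7, S_8, S_9}.
Comparing with the claimed set, S_0 is missing.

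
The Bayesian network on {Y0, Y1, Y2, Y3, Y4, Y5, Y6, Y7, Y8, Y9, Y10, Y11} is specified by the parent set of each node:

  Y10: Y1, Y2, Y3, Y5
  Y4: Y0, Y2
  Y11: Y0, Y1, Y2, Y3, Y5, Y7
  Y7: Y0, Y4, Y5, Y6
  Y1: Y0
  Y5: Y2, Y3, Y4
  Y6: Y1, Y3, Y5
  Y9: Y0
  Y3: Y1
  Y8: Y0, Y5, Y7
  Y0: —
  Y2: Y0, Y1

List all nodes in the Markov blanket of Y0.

{Y1, Y2, Y3, Y4, Y5, Y6, Y7, Y8, Y9, Y11}

By definition, MB(Y0) is built from Y0's parents, Y0's children, and the co-parents of Y0.
Y0 has children Y1, Y2, Y4, Y7, Y8, Y9, Y11.
Y0 has no parents.
Other parents of Y0's children:
  Y1: no additional parents.
  Y2 also has parent Y1.
  Y4 also has parent Y2.
  parents(Y7) \ {Y0} = {Y4, Y5, Y6}.
  Y8 also has parents Y5, Y7.
  Y9 has no other parent.
  Y11 also has parents Y1, Y2, Y3, Y5, Y7.
So the Markov blanket of Y0 is {Y1, Y2, Y3, Y4, Y5, Y6, Y7, Y8, Y9, Y11}.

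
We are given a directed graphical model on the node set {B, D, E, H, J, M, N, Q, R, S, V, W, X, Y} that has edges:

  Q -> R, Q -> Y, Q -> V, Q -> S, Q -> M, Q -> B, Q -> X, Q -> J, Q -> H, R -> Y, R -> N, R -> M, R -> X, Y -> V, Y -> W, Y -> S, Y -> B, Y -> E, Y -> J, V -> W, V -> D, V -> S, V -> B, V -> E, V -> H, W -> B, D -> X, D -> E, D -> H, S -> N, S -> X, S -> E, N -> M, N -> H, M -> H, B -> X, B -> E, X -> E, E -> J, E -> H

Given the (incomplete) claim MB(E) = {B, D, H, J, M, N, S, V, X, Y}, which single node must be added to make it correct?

E's parents: B, D, S, V, X, Y.
E's children: H, J.
Co-parents of E (other parents of its children):
  J's other parents are Q, Y.
  H also has parents D, M, N, Q, V.
MB(E) = {B, D, H, J, M, N, Q, S, V, X, Y}.
Comparing with the claimed set, Q is missing.

Q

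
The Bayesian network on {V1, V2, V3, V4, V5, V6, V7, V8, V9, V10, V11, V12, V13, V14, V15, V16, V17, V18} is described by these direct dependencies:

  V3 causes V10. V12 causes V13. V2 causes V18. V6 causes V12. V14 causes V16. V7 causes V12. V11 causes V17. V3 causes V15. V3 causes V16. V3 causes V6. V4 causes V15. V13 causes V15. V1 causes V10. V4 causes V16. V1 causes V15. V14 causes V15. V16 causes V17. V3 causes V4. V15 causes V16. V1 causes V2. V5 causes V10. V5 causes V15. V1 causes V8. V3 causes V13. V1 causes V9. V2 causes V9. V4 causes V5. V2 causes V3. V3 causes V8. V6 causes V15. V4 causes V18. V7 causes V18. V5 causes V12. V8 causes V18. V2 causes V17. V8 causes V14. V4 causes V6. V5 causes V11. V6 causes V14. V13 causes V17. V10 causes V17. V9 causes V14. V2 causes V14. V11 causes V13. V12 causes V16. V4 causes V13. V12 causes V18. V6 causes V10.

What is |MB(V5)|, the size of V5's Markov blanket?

11

Pa(V5) = {V4}.
V5's children: V10, V11, V12, V15.
For each child, the remaining parents (spouses of V5):
  parents(V10) \ {V5} = {V1, V3, V6}.
  V11: no additional parents.
  V12 also has parents V6, V7.
  parents(V15) \ {V5} = {V1, V3, V4, V6, V13, V14}.
MB(V5) = {V1, V3, V4, V6, V7, V10, V11, V12, V13, V14, V15}, which has 11 nodes.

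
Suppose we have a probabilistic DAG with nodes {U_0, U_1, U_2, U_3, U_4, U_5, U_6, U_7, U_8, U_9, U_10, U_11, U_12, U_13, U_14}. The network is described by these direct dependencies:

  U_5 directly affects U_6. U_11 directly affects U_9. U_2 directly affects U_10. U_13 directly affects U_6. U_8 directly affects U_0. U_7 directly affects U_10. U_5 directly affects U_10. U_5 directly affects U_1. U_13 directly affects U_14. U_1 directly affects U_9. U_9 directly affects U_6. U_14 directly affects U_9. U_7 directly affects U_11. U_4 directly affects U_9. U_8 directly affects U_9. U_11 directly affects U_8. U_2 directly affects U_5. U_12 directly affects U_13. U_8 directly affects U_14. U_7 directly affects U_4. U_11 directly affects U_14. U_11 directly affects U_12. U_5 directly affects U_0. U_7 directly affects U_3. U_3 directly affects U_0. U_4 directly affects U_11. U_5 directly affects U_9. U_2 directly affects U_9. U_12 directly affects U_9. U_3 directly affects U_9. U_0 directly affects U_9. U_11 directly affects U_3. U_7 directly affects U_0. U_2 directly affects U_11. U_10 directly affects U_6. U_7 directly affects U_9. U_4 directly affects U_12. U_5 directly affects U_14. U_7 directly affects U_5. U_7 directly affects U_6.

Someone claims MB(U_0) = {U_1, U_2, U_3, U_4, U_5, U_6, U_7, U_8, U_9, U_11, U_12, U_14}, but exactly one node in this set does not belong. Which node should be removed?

U_6

The Markov blanket of a node is its parents, its children, and the other parents of its children.
U_0 has child U_9.
U_0's parents: U_3, U_5, U_7, U_8.
Parents of each child, excluding U_0:
  U_9: U_1, U_2, U_3, U_4, U_5, U_7, U_8, U_11, U_12, U_14
MB(U_0) = {U_1, U_2, U_3, U_4, U_5, U_7, U_8, U_9, U_11, U_12, U_14}.
U_6 is neither a parent, child, nor co-parent of U_0, so it does not belong.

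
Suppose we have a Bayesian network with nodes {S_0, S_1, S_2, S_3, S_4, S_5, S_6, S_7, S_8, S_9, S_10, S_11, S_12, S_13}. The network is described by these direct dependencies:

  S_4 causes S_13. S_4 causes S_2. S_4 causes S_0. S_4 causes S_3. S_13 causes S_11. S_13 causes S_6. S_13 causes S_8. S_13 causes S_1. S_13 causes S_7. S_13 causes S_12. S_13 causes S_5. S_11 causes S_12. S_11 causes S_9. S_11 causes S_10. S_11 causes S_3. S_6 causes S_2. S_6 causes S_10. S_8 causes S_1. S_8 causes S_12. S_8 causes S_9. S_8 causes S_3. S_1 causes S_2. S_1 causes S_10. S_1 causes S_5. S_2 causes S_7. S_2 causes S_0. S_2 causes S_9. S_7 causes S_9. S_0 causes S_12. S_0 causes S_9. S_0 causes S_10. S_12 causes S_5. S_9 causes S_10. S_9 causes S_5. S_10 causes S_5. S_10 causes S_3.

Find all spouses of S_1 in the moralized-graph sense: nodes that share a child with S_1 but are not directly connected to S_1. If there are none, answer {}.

{S_0, S_4, S_6, S_9, S_11, S_12}

Children of S_1: S_2, S_5, S_10.
  S_2: S_4, S_6
  S_10: S_0, S_6, S_9, S_11
  S_5: S_9, S_10, S_12, S_13
Excluding nodes already adjacent to S_1 (S_2, S_5, S_8, S_10, S_13), the co-parent-only contribution is {S_0, S_4, S_6, S_9, S_11, S_12}.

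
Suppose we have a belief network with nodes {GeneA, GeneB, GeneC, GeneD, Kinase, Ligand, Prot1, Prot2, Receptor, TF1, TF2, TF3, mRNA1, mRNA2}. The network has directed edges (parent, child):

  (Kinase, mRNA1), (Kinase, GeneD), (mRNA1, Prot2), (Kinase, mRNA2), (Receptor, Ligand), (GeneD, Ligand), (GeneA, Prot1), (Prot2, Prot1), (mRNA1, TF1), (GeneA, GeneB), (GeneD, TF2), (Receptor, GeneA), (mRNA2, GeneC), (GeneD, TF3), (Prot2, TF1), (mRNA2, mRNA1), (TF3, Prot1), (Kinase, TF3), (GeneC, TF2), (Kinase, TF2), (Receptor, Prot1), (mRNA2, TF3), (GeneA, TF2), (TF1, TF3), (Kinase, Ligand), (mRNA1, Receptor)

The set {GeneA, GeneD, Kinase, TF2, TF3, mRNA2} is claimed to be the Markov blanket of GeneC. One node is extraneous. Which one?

TF3

Parents of GeneC: mRNA2.
GeneC has child TF2.
Co-parents of GeneC (other parents of its children):
  TF2 also has parents GeneA, GeneD, Kinase.
MB(GeneC) = {GeneA, GeneD, Kinase, TF2, mRNA2}.
TF3 is neither a parent, child, nor co-parent of GeneC, so it does not belong.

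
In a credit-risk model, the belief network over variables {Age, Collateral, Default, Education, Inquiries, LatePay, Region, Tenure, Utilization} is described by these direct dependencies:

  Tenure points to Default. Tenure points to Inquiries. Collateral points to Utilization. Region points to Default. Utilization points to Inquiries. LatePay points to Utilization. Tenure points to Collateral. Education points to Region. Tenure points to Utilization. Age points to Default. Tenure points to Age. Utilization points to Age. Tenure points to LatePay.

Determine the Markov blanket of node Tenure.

{Age, Collateral, Default, Inquiries, LatePay, Region, Utilization}

Tenure's parents: none.
Tenure's children: Age, Collateral, Default, Inquiries, LatePay, Utilization.
Co-parents of Tenure (other parents of its children):
  LatePay: no additional parents.
  Collateral: no additional parents.
  Utilization also has parents Collateral, LatePay.
  parents(Inquiries) \ {Tenure} = {Utilization}.
  parents(Age) \ {Tenure} = {Utilization}.
  Default also has parents Age, Region.
MB(Tenure) = {Age, Collateral, Default, Inquiries, LatePay, Region, Utilization}.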